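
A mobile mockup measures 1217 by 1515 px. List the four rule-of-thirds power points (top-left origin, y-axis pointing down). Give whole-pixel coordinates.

One third of 1217 is 405.67; one third of 1515 is 505.
Vertical third lines at x = 406 and x = 811; horizontal third lines at y = 505 and y = 1010.

(406, 505), (811, 505), (406, 1010), (811, 1010)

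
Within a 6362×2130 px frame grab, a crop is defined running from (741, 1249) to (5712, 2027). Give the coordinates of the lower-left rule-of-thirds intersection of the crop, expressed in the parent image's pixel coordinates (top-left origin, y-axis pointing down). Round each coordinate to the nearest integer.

(2398, 1768)

Crop width = 5712 − 741 = 4971 px; one third is 1657.00 px.
Crop height = 2027 − 1249 = 778 px; one third is 259.33 px.
The lower-left point is one-third across and two-thirds down within the crop:
x = 741 + 1 × 1657.00 ≈ 2398; y = 1249 + 2 × 259.33 ≈ 1768.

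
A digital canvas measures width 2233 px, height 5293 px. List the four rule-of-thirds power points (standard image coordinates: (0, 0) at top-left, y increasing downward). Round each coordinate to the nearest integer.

One third of 2233 is 744.33; one third of 5293 is 1764.33.
Vertical third lines at x = 744 and x = 1489; horizontal third lines at y = 1764 and y = 3529.

(744, 1764), (1489, 1764), (744, 3529), (1489, 3529)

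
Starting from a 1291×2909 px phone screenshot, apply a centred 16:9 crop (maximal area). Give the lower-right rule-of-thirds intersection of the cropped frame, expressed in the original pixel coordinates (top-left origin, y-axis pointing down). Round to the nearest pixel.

1291/2909 < 16/9, so the 16:9 crop keeps the full width 1291 and trims height to 1291 × 9/16 = 726.19 px.
Top offset = (2909 − 726.19)/2 = 1091.41 px; left offset = 0.
Lower-right is two-thirds across and two-thirds down within the crop:
x = 0.00 + 2 × 1291.00/3 ≈ 861; y = 1091.41 + 2 × 726.19/3 ≈ 1576.

(861, 1576)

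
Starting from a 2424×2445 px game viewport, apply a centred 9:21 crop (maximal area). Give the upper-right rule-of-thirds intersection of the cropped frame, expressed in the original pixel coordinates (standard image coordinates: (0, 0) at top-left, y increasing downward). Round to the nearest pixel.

x = 1387 px, y = 815 px

2424/2445 > 9/21, so the 9:21 crop keeps the full height 2445 and trims width to 2445 × 9/21 = 1047.86 px.
Left offset = (2424 − 1047.86)/2 = 688.07 px; top offset = 0.
Upper-right is two-thirds across and one-third down within the crop:
x = 688.07 + 2 × 1047.86/3 ≈ 1387; y = 0.00 + 1 × 2445.00/3 ≈ 815.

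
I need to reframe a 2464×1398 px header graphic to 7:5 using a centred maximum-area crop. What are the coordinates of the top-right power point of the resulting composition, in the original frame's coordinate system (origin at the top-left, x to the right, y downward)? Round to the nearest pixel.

(1558, 466)

2464/1398 > 7/5, so the 7:5 crop keeps the full height 1398 and trims width to 1398 × 7/5 = 1957.20 px.
Left offset = (2464 − 1957.20)/2 = 253.40 px; top offset = 0.
Top-right is two-thirds across and one-third down within the crop:
x = 253.40 + 2 × 1957.20/3 ≈ 1558; y = 0.00 + 1 × 1398.00/3 ≈ 466.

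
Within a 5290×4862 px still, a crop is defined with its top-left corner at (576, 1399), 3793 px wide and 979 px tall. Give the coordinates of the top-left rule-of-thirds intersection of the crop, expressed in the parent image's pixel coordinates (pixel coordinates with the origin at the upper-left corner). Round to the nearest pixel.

(1840, 1725)

One third of the crop width 3793 is 1264.33 px.
One third of the crop height 979 is 326.33 px.
The top-left point is one-third across and one-third down within the crop:
x = 576 + 1 × 1264.33 ≈ 1840; y = 1399 + 1 × 326.33 ≈ 1725.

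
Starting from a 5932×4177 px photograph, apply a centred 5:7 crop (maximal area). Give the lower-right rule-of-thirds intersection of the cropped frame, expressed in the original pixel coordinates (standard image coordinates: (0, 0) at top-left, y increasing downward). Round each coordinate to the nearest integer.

(3463, 2785)

5932/4177 > 5/7, so the 5:7 crop keeps the full height 4177 and trims width to 4177 × 5/7 = 2983.57 px.
Left offset = (5932 − 2983.57)/2 = 1474.21 px; top offset = 0.
Lower-right is two-thirds across and two-thirds down within the crop:
x = 1474.21 + 2 × 2983.57/3 ≈ 3463; y = 0.00 + 2 × 4177.00/3 ≈ 2785.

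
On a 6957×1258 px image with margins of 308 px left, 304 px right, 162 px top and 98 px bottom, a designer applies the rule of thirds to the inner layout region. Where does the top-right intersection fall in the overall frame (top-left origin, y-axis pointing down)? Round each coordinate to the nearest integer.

Content width = 6957 − 308 − 304 = 6345 px; content height = 1258 − 162 − 98 = 998 px.
Top-right is two-thirds across and one-third down within the inner layout region.
x = 308 + 2 × 6345/3 = 308 + 4230.00 ≈ 4538
y = 162 + 1 × 998/3 = 162 + 332.67 ≈ 495

(4538, 495)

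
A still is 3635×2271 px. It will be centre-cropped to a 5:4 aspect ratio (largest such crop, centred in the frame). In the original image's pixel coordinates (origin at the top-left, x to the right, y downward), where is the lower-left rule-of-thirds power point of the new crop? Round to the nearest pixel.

3635/2271 > 5/4, so the 5:4 crop keeps the full height 2271 and trims width to 2271 × 5/4 = 2838.75 px.
Left offset = (3635 − 2838.75)/2 = 398.12 px; top offset = 0.
Lower-left is one-third across and two-thirds down within the crop:
x = 398.12 + 1 × 2838.75/3 ≈ 1344; y = 0.00 + 2 × 2271.00/3 ≈ 1514.

(1344, 1514)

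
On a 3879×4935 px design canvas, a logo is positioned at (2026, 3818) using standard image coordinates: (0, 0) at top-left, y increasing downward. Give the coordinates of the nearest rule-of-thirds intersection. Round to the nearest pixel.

x = 2586 px, y = 3290 px

Third lines: x ∈ {1293, 2586}, y ∈ {1645, 3290}.
2026 is closer to x = 2586; 3818 is closer to y = 3290.
So the nearest intersection is the lower-right power point.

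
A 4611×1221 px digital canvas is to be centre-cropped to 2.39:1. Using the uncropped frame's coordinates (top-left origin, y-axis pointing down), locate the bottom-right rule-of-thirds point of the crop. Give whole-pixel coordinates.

x = 2792 px, y = 814 px

4611/1221 > 2.39/1, so the 2.39:1 crop keeps the full height 1221 and trims width to 1221 × 2.39/1 = 2918.19 px.
Left offset = (4611 − 2918.19)/2 = 846.40 px; top offset = 0.
Bottom-right is two-thirds across and two-thirds down within the crop:
x = 846.40 + 2 × 2918.19/3 ≈ 2792; y = 0.00 + 2 × 1221.00/3 ≈ 814.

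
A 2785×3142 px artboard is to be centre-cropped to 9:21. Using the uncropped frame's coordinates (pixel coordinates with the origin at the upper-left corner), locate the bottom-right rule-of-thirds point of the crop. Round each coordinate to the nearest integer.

2785/3142 > 9/21, so the 9:21 crop keeps the full height 3142 and trims width to 3142 × 9/21 = 1346.57 px.
Left offset = (2785 − 1346.57)/2 = 719.21 px; top offset = 0.
Bottom-right is two-thirds across and two-thirds down within the crop:
x = 719.21 + 2 × 1346.57/3 ≈ 1617; y = 0.00 + 2 × 3142.00/3 ≈ 2095.

x = 1617 px, y = 2095 px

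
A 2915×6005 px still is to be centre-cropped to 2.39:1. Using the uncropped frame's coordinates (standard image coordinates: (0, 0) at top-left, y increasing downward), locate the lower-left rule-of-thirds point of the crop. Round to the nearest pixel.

x = 972 px, y = 3206 px

2915/6005 < 2.39/1, so the 2.39:1 crop keeps the full width 2915 and trims height to 2915 × 1/2.39 = 1219.67 px.
Top offset = (6005 − 1219.67)/2 = 2392.67 px; left offset = 0.
Lower-left is one-third across and two-thirds down within the crop:
x = 0.00 + 1 × 2915.00/3 ≈ 972; y = 2392.67 + 2 × 1219.67/3 ≈ 3206.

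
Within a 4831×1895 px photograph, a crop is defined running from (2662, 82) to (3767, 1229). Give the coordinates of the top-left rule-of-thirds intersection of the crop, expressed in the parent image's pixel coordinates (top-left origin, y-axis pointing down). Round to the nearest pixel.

x = 3030 px, y = 464 px

Crop width = 3767 − 2662 = 1105 px; one third is 368.33 px.
Crop height = 1229 − 82 = 1147 px; one third is 382.33 px.
The top-left point is one-third across and one-third down within the crop:
x = 2662 + 1 × 368.33 ≈ 3030; y = 82 + 1 × 382.33 ≈ 464.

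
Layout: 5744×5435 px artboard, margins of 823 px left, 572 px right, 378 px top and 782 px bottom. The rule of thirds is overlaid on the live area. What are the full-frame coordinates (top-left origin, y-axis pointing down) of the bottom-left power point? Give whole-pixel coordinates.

Content width = 5744 − 823 − 572 = 4349 px; content height = 5435 − 378 − 782 = 4275 px.
Bottom-left is one-third across and two-thirds down within the live area.
x = 823 + 1 × 4349/3 = 823 + 1449.67 ≈ 2273
y = 378 + 2 × 4275/3 = 378 + 2850.00 ≈ 3228

x = 2273 px, y = 3228 px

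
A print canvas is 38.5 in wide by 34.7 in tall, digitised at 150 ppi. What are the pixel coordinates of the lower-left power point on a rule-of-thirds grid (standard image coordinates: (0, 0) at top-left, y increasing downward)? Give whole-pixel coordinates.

In pixels the canvas is 38.5 × 150 = 5775 wide and 34.7 × 150 = 5205 tall.
The lower-left point is one-third across and two-thirds down:
x = 1 × 5775/3 ≈ 1925; y = 2 × 5205/3 ≈ 3470.

(1925, 3470)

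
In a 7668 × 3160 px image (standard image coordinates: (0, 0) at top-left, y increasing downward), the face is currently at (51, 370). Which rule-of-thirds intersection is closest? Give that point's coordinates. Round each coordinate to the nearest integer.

Third lines: x ∈ {2556, 5112}, y ∈ {1053, 2107}.
51 is closer to x = 2556; 370 is closer to y = 1053.
So the nearest intersection is the upper-left power point.

(2556, 1053)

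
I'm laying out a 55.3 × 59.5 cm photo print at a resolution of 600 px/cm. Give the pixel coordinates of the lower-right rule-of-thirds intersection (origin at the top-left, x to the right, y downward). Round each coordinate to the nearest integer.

x = 22120 px, y = 23800 px

In pixels the canvas is 55.3 × 600 = 33180 wide and 59.5 × 600 = 35700 tall.
The lower-right point is two-thirds across and two-thirds down:
x = 2 × 33180/3 ≈ 22120; y = 2 × 35700/3 ≈ 23800.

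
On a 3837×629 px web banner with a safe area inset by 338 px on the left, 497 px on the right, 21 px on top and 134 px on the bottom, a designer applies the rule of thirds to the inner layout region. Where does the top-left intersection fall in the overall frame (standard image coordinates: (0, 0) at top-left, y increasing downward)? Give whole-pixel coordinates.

Content width = 3837 − 338 − 497 = 3002 px; content height = 629 − 21 − 134 = 474 px.
Top-left is one-third across and one-third down within the inner layout region.
x = 338 + 1 × 3002/3 = 338 + 1000.67 ≈ 1339
y = 21 + 1 × 474/3 = 21 + 158.00 ≈ 179

x = 1339 px, y = 179 px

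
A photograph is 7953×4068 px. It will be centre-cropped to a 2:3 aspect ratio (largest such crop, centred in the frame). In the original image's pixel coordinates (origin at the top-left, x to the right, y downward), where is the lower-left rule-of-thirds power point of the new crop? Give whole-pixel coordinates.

(3525, 2712)

7953/4068 > 2/3, so the 2:3 crop keeps the full height 4068 and trims width to 4068 × 2/3 = 2712.00 px.
Left offset = (7953 − 2712.00)/2 = 2620.50 px; top offset = 0.
Lower-left is one-third across and two-thirds down within the crop:
x = 2620.50 + 1 × 2712.00/3 ≈ 3525; y = 0.00 + 2 × 4068.00/3 ≈ 2712.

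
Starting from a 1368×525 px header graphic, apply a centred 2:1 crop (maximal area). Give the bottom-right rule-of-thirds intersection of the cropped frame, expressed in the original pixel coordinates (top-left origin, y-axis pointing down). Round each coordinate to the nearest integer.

1368/525 > 2/1, so the 2:1 crop keeps the full height 525 and trims width to 525 × 2/1 = 1050.00 px.
Left offset = (1368 − 1050.00)/2 = 159.00 px; top offset = 0.
Bottom-right is two-thirds across and two-thirds down within the crop:
x = 159.00 + 2 × 1050.00/3 ≈ 859; y = 0.00 + 2 × 525.00/3 ≈ 350.

x = 859 px, y = 350 px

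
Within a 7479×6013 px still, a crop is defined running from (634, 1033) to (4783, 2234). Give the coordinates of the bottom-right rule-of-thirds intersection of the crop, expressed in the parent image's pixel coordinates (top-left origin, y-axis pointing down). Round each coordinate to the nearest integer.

Crop width = 4783 − 634 = 4149 px; one third is 1383.00 px.
Crop height = 2234 − 1033 = 1201 px; one third is 400.33 px.
The bottom-right point is two-thirds across and two-thirds down within the crop:
x = 634 + 2 × 1383.00 ≈ 3400; y = 1033 + 2 × 400.33 ≈ 1834.

(3400, 1834)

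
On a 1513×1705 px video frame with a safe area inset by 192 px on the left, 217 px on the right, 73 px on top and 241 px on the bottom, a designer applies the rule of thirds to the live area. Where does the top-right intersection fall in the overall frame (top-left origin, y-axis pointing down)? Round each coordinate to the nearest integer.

(928, 537)

Content width = 1513 − 192 − 217 = 1104 px; content height = 1705 − 73 − 241 = 1391 px.
Top-right is two-thirds across and one-third down within the live area.
x = 192 + 2 × 1104/3 = 192 + 736.00 ≈ 928
y = 73 + 1 × 1391/3 = 73 + 463.67 ≈ 537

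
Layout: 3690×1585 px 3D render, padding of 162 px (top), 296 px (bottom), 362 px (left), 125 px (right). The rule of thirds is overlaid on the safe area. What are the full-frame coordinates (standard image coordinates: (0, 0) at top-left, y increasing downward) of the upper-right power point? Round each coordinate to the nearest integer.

Content width = 3690 − 362 − 125 = 3203 px; content height = 1585 − 162 − 296 = 1127 px.
Upper-right is two-thirds across and one-third down within the safe area.
x = 362 + 2 × 3203/3 = 362 + 2135.33 ≈ 2497
y = 162 + 1 × 1127/3 = 162 + 375.67 ≈ 538

x = 2497 px, y = 538 px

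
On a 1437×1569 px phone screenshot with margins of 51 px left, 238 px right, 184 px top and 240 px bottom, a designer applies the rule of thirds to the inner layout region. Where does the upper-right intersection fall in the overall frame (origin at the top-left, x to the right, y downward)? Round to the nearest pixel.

(816, 566)

Content width = 1437 − 51 − 238 = 1148 px; content height = 1569 − 184 − 240 = 1145 px.
Upper-right is two-thirds across and one-third down within the inner layout region.
x = 51 + 2 × 1148/3 = 51 + 765.33 ≈ 816
y = 184 + 1 × 1145/3 = 184 + 381.67 ≈ 566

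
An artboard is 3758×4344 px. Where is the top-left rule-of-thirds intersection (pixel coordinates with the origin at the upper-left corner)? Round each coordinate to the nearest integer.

x = 1253 px, y = 1448 px

The top-left point sits one-third of the way across and one-third of the way down.
x = 1 × 3758/3 ≈ 1253; y = 1 × 4344/3 ≈ 1448.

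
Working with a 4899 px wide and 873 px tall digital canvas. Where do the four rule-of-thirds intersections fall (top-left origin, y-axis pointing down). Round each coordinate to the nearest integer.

One third of 4899 is 1633; one third of 873 is 291.
Vertical third lines at x = 1633 and x = 3266; horizontal third lines at y = 291 and y = 582.

(1633, 291), (3266, 291), (1633, 582), (3266, 582)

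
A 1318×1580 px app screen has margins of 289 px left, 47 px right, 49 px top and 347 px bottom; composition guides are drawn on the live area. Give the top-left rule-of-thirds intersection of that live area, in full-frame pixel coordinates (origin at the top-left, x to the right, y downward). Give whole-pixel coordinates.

Content width = 1318 − 289 − 47 = 982 px; content height = 1580 − 49 − 347 = 1184 px.
Top-left is one-third across and one-third down within the live area.
x = 289 + 1 × 982/3 = 289 + 327.33 ≈ 616
y = 49 + 1 × 1184/3 = 49 + 394.67 ≈ 444

(616, 444)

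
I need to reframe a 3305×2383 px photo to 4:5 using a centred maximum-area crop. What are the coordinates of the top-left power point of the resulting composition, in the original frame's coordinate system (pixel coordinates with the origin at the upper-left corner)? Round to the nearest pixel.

x = 1335 px, y = 794 px

3305/2383 > 4/5, so the 4:5 crop keeps the full height 2383 and trims width to 2383 × 4/5 = 1906.40 px.
Left offset = (3305 − 1906.40)/2 = 699.30 px; top offset = 0.
Top-left is one-third across and one-third down within the crop:
x = 699.30 + 1 × 1906.40/3 ≈ 1335; y = 0.00 + 1 × 2383.00/3 ≈ 794.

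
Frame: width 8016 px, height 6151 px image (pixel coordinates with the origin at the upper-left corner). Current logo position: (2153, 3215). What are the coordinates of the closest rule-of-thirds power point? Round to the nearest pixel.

Third lines: x ∈ {2672, 5344}, y ∈ {2050, 4101}.
2153 is closer to x = 2672; 3215 is closer to y = 4101.
So the nearest intersection is the lower-left power point.

x = 2672 px, y = 4101 px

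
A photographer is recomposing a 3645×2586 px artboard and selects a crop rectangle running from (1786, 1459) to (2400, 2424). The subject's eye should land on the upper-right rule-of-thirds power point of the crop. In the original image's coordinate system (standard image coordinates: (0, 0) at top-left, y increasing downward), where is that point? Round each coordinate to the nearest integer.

Crop width = 2400 − 1786 = 614 px; one third is 204.67 px.
Crop height = 2424 − 1459 = 965 px; one third is 321.67 px.
The upper-right point is two-thirds across and one-third down within the crop:
x = 1786 + 2 × 204.67 ≈ 2195; y = 1459 + 1 × 321.67 ≈ 1781.

(2195, 1781)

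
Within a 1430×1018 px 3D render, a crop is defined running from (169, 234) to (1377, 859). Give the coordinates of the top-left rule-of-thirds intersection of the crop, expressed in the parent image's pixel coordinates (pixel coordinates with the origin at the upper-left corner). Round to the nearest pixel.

Crop width = 1377 − 169 = 1208 px; one third is 402.67 px.
Crop height = 859 − 234 = 625 px; one third is 208.33 px.
The top-left point is one-third across and one-third down within the crop:
x = 169 + 1 × 402.67 ≈ 572; y = 234 + 1 × 208.33 ≈ 442.

x = 572 px, y = 442 px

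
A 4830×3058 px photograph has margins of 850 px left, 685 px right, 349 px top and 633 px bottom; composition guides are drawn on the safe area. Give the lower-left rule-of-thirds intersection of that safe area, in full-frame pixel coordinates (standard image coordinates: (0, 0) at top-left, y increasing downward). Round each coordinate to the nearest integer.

Content width = 4830 − 850 − 685 = 3295 px; content height = 3058 − 349 − 633 = 2076 px.
Lower-left is one-third across and two-thirds down within the safe area.
x = 850 + 1 × 3295/3 = 850 + 1098.33 ≈ 1948
y = 349 + 2 × 2076/3 = 349 + 1384.00 ≈ 1733

x = 1948 px, y = 1733 px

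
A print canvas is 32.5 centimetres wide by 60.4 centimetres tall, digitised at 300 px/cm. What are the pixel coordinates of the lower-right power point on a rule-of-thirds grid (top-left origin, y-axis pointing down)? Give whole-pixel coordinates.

(6500, 12080)

In pixels the canvas is 32.5 × 300 = 9750 wide and 60.4 × 300 = 18120 tall.
The lower-right point is two-thirds across and two-thirds down:
x = 2 × 9750/3 ≈ 6500; y = 2 × 18120/3 ≈ 12080.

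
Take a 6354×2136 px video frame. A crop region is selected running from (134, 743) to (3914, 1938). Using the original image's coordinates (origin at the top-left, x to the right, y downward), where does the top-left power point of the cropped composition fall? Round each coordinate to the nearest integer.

Crop width = 3914 − 134 = 3780 px; one third is 1260.00 px.
Crop height = 1938 − 743 = 1195 px; one third is 398.33 px.
The top-left point is one-third across and one-third down within the crop:
x = 134 + 1 × 1260.00 ≈ 1394; y = 743 + 1 × 398.33 ≈ 1141.

x = 1394 px, y = 1141 px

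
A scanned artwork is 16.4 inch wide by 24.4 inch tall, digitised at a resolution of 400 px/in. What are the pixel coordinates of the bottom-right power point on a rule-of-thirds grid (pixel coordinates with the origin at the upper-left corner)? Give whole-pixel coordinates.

(4373, 6507)

In pixels the canvas is 16.4 × 400 = 6560 wide and 24.4 × 400 = 9760 tall.
The bottom-right point is two-thirds across and two-thirds down:
x = 2 × 6560/3 ≈ 4373; y = 2 × 9760/3 ≈ 6507.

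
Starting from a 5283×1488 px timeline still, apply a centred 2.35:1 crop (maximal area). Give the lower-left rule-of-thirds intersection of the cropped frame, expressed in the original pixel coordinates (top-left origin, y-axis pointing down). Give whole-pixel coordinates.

5283/1488 > 2.35/1, so the 2.35:1 crop keeps the full height 1488 and trims width to 1488 × 2.35/1 = 3496.80 px.
Left offset = (5283 − 3496.80)/2 = 893.10 px; top offset = 0.
Lower-left is one-third across and two-thirds down within the crop:
x = 893.10 + 1 × 3496.80/3 ≈ 2059; y = 0.00 + 2 × 1488.00/3 ≈ 992.

x = 2059 px, y = 992 px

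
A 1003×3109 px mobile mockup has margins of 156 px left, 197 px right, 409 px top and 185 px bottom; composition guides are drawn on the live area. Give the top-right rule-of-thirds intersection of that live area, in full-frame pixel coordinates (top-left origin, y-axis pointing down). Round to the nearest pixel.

(589, 1247)

Content width = 1003 − 156 − 197 = 650 px; content height = 3109 − 409 − 185 = 2515 px.
Top-right is two-thirds across and one-third down within the live area.
x = 156 + 2 × 650/3 = 156 + 433.33 ≈ 589
y = 409 + 1 × 2515/3 = 409 + 838.33 ≈ 1247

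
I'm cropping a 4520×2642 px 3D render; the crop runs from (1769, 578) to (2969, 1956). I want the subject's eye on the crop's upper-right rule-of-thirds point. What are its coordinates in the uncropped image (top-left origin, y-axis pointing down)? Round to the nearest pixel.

(2569, 1037)

Crop width = 2969 − 1769 = 1200 px; one third is 400.00 px.
Crop height = 1956 − 578 = 1378 px; one third is 459.33 px.
The upper-right point is two-thirds across and one-third down within the crop:
x = 1769 + 2 × 400.00 ≈ 2569; y = 578 + 1 × 459.33 ≈ 1037.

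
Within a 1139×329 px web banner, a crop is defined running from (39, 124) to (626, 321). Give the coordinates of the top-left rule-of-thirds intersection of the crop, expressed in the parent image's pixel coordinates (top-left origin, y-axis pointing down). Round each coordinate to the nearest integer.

Crop width = 626 − 39 = 587 px; one third is 195.67 px.
Crop height = 321 − 124 = 197 px; one third is 65.67 px.
The top-left point is one-third across and one-third down within the crop:
x = 39 + 1 × 195.67 ≈ 235; y = 124 + 1 × 65.67 ≈ 190.

(235, 190)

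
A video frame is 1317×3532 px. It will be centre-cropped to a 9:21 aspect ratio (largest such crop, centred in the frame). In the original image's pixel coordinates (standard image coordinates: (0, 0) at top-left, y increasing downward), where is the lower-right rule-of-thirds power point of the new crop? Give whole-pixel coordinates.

(878, 2278)

1317/3532 < 9/21, so the 9:21 crop keeps the full width 1317 and trims height to 1317 × 21/9 = 3073.00 px.
Top offset = (3532 − 3073.00)/2 = 229.50 px; left offset = 0.
Lower-right is two-thirds across and two-thirds down within the crop:
x = 0.00 + 2 × 1317.00/3 ≈ 878; y = 229.50 + 2 × 3073.00/3 ≈ 2278.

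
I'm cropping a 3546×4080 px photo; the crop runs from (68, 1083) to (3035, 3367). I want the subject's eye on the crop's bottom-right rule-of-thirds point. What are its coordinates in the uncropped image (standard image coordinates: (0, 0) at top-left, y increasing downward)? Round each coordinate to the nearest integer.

x = 2046 px, y = 2606 px

Crop width = 3035 − 68 = 2967 px; one third is 989.00 px.
Crop height = 3367 − 1083 = 2284 px; one third is 761.33 px.
The bottom-right point is two-thirds across and two-thirds down within the crop:
x = 68 + 2 × 989.00 ≈ 2046; y = 1083 + 2 × 761.33 ≈ 2606.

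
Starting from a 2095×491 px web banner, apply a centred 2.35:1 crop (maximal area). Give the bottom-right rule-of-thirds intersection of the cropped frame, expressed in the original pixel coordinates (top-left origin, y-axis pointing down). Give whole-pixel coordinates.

(1240, 327)

2095/491 > 2.35/1, so the 2.35:1 crop keeps the full height 491 and trims width to 491 × 2.35/1 = 1153.85 px.
Left offset = (2095 − 1153.85)/2 = 470.57 px; top offset = 0.
Bottom-right is two-thirds across and two-thirds down within the crop:
x = 470.57 + 2 × 1153.85/3 ≈ 1240; y = 0.00 + 2 × 491.00/3 ≈ 327.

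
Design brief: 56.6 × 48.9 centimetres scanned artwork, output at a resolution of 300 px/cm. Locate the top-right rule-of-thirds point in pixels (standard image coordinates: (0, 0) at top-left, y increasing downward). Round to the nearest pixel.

In pixels the canvas is 56.6 × 300 = 16980 wide and 48.9 × 300 = 14670 tall.
The top-right point is two-thirds across and one-third down:
x = 2 × 16980/3 ≈ 11320; y = 1 × 14670/3 ≈ 4890.

(11320, 4890)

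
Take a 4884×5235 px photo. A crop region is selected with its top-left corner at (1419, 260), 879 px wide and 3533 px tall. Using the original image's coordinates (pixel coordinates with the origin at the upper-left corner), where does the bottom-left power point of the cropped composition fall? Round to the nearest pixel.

One third of the crop width 879 is 293.00 px.
One third of the crop height 3533 is 1177.67 px.
The bottom-left point is one-third across and two-thirds down within the crop:
x = 1419 + 1 × 293.00 ≈ 1712; y = 260 + 2 × 1177.67 ≈ 2615.

(1712, 2615)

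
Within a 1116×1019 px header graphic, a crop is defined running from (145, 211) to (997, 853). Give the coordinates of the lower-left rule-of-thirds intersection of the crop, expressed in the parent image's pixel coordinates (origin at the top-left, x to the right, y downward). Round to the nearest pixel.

(429, 639)

Crop width = 997 − 145 = 852 px; one third is 284.00 px.
Crop height = 853 − 211 = 642 px; one third is 214.00 px.
The lower-left point is one-third across and two-thirds down within the crop:
x = 145 + 1 × 284.00 ≈ 429; y = 211 + 2 × 214.00 ≈ 639.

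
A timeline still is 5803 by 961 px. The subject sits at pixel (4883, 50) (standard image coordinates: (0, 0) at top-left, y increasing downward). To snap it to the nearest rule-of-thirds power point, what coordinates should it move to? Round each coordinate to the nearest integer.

Third lines: x ∈ {1934, 3869}, y ∈ {320, 641}.
4883 is closer to x = 3869; 50 is closer to y = 320.
So the nearest intersection is the upper-right power point.

x = 3869 px, y = 320 px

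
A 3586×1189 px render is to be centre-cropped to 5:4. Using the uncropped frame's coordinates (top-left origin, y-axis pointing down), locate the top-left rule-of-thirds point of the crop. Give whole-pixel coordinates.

3586/1189 > 5/4, so the 5:4 crop keeps the full height 1189 and trims width to 1189 × 5/4 = 1486.25 px.
Left offset = (3586 − 1486.25)/2 = 1049.88 px; top offset = 0.
Top-left is one-third across and one-third down within the crop:
x = 1049.88 + 1 × 1486.25/3 ≈ 1545; y = 0.00 + 1 × 1189.00/3 ≈ 396.

(1545, 396)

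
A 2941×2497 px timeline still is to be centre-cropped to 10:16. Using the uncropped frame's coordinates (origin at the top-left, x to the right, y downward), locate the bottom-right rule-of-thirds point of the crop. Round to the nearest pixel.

x = 1731 px, y = 1665 px

2941/2497 > 10/16, so the 10:16 crop keeps the full height 2497 and trims width to 2497 × 10/16 = 1560.62 px.
Left offset = (2941 − 1560.62)/2 = 690.19 px; top offset = 0.
Bottom-right is two-thirds across and two-thirds down within the crop:
x = 690.19 + 2 × 1560.62/3 ≈ 1731; y = 0.00 + 2 × 2497.00/3 ≈ 1665.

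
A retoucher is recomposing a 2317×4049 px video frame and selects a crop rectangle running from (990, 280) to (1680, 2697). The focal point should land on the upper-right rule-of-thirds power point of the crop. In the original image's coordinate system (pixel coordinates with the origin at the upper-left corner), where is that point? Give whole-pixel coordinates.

Crop width = 1680 − 990 = 690 px; one third is 230.00 px.
Crop height = 2697 − 280 = 2417 px; one third is 805.67 px.
The upper-right point is two-thirds across and one-third down within the crop:
x = 990 + 2 × 230.00 ≈ 1450; y = 280 + 1 × 805.67 ≈ 1086.

x = 1450 px, y = 1086 px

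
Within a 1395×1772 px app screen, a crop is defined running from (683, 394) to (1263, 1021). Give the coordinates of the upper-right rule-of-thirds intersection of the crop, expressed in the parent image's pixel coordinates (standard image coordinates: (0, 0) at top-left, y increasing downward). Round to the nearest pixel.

(1070, 603)

Crop width = 1263 − 683 = 580 px; one third is 193.33 px.
Crop height = 1021 − 394 = 627 px; one third is 209.00 px.
The upper-right point is two-thirds across and one-third down within the crop:
x = 683 + 2 × 193.33 ≈ 1070; y = 394 + 1 × 209.00 ≈ 603.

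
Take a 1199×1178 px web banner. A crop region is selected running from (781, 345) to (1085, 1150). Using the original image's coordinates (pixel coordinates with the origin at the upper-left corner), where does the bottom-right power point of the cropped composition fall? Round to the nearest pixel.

Crop width = 1085 − 781 = 304 px; one third is 101.33 px.
Crop height = 1150 − 345 = 805 px; one third is 268.33 px.
The bottom-right point is two-thirds across and two-thirds down within the crop:
x = 781 + 2 × 101.33 ≈ 984; y = 345 + 2 × 268.33 ≈ 882.

(984, 882)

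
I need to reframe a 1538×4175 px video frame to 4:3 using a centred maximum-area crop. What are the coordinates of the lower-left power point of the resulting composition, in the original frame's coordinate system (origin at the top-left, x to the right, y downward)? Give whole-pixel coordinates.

x = 513 px, y = 2280 px

1538/4175 < 4/3, so the 4:3 crop keeps the full width 1538 and trims height to 1538 × 3/4 = 1153.50 px.
Top offset = (4175 − 1153.50)/2 = 1510.75 px; left offset = 0.
Lower-left is one-third across and two-thirds down within the crop:
x = 0.00 + 1 × 1538.00/3 ≈ 513; y = 1510.75 + 2 × 1153.50/3 ≈ 2280.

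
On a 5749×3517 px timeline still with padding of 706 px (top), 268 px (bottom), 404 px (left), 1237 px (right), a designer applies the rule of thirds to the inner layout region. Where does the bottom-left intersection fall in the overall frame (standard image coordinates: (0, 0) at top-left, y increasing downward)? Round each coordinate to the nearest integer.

Content width = 5749 − 404 − 1237 = 4108 px; content height = 3517 − 706 − 268 = 2543 px.
Bottom-left is one-third across and two-thirds down within the inner layout region.
x = 404 + 1 × 4108/3 = 404 + 1369.33 ≈ 1773
y = 706 + 2 × 2543/3 = 706 + 1695.33 ≈ 2401

(1773, 2401)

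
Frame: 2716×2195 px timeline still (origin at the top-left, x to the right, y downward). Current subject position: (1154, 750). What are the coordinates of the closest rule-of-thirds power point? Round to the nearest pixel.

x = 905 px, y = 732 px

Third lines: x ∈ {905, 1811}, y ∈ {732, 1463}.
1154 is closer to x = 905; 750 is closer to y = 732.
So the nearest intersection is the upper-left power point.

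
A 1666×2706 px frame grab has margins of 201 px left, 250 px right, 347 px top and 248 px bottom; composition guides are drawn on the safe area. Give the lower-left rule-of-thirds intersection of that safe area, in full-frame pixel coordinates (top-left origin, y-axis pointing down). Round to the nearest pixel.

x = 606 px, y = 1754 px

Content width = 1666 − 201 − 250 = 1215 px; content height = 2706 − 347 − 248 = 2111 px.
Lower-left is one-third across and two-thirds down within the safe area.
x = 201 + 1 × 1215/3 = 201 + 405.00 ≈ 606
y = 347 + 2 × 2111/3 = 347 + 1407.33 ≈ 1754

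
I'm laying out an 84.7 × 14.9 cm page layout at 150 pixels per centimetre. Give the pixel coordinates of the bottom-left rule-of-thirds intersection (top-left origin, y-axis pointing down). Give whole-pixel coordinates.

x = 4235 px, y = 1490 px

In pixels the canvas is 84.7 × 150 = 12705 wide and 14.9 × 150 = 2235 tall.
The bottom-left point is one-third across and two-thirds down:
x = 1 × 12705/3 ≈ 4235; y = 2 × 2235/3 ≈ 1490.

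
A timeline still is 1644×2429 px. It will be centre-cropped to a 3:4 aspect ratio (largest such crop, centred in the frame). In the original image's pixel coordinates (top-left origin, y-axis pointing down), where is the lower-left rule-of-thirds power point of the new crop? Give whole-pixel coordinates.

1644/2429 < 3/4, so the 3:4 crop keeps the full width 1644 and trims height to 1644 × 4/3 = 2192.00 px.
Top offset = (2429 − 2192.00)/2 = 118.50 px; left offset = 0.
Lower-left is one-third across and two-thirds down within the crop:
x = 0.00 + 1 × 1644.00/3 ≈ 548; y = 118.50 + 2 × 2192.00/3 ≈ 1580.

x = 548 px, y = 1580 px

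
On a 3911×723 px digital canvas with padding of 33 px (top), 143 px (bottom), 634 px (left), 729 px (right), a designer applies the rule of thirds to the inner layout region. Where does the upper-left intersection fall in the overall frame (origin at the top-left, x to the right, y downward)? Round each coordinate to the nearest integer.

x = 1483 px, y = 215 px

Content width = 3911 − 634 − 729 = 2548 px; content height = 723 − 33 − 143 = 547 px.
Upper-left is one-third across and one-third down within the inner layout region.
x = 634 + 1 × 2548/3 = 634 + 849.33 ≈ 1483
y = 33 + 1 × 547/3 = 33 + 182.33 ≈ 215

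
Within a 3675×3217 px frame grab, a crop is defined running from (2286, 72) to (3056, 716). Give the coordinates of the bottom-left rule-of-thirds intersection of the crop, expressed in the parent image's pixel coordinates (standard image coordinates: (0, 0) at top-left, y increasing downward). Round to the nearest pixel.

x = 2543 px, y = 501 px

Crop width = 3056 − 2286 = 770 px; one third is 256.67 px.
Crop height = 716 − 72 = 644 px; one third is 214.67 px.
The bottom-left point is one-third across and two-thirds down within the crop:
x = 2286 + 1 × 256.67 ≈ 2543; y = 72 + 2 × 214.67 ≈ 501.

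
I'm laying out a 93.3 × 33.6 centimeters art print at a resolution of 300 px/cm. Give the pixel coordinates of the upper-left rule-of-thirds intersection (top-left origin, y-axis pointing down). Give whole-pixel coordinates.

(9330, 3360)

In pixels the canvas is 93.3 × 300 = 27990 wide and 33.6 × 300 = 10080 tall.
The upper-left point is one-third across and one-third down:
x = 1 × 27990/3 ≈ 9330; y = 1 × 10080/3 ≈ 3360.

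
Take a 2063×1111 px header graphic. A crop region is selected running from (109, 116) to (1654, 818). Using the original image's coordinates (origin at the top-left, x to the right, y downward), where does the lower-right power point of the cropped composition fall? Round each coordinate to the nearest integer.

x = 1139 px, y = 584 px

Crop width = 1654 − 109 = 1545 px; one third is 515.00 px.
Crop height = 818 − 116 = 702 px; one third is 234.00 px.
The lower-right point is two-thirds across and two-thirds down within the crop:
x = 109 + 2 × 515.00 ≈ 1139; y = 116 + 2 × 234.00 ≈ 584.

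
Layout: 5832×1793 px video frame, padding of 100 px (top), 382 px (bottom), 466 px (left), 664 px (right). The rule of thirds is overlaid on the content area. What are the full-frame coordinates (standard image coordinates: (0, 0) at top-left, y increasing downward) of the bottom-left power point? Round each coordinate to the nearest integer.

(2033, 974)

Content width = 5832 − 466 − 664 = 4702 px; content height = 1793 − 100 − 382 = 1311 px.
Bottom-left is one-third across and two-thirds down within the content area.
x = 466 + 1 × 4702/3 = 466 + 1567.33 ≈ 2033
y = 100 + 2 × 1311/3 = 100 + 874.00 ≈ 974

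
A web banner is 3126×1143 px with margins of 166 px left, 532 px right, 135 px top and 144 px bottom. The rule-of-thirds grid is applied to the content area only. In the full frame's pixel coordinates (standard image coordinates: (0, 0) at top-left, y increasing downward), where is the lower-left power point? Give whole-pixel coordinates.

Content width = 3126 − 166 − 532 = 2428 px; content height = 1143 − 135 − 144 = 864 px.
Lower-left is one-third across and two-thirds down within the content area.
x = 166 + 1 × 2428/3 = 166 + 809.33 ≈ 975
y = 135 + 2 × 864/3 = 135 + 576.00 ≈ 711

x = 975 px, y = 711 px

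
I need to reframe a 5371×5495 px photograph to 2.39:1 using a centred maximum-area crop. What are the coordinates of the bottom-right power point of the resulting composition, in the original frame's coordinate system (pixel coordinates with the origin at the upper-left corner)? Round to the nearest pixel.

5371/5495 < 2.39/1, so the 2.39:1 crop keeps the full width 5371 and trims height to 5371 × 1/2.39 = 2247.28 px.
Top offset = (5495 − 2247.28)/2 = 1623.86 px; left offset = 0.
Bottom-right is two-thirds across and two-thirds down within the crop:
x = 0.00 + 2 × 5371.00/3 ≈ 3581; y = 1623.86 + 2 × 2247.28/3 ≈ 3122.

x = 3581 px, y = 3122 px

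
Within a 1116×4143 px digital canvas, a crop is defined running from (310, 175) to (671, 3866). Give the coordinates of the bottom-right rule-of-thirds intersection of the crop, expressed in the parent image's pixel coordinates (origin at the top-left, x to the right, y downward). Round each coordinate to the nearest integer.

(551, 2636)

Crop width = 671 − 310 = 361 px; one third is 120.33 px.
Crop height = 3866 − 175 = 3691 px; one third is 1230.33 px.
The bottom-right point is two-thirds across and two-thirds down within the crop:
x = 310 + 2 × 120.33 ≈ 551; y = 175 + 2 × 1230.33 ≈ 2636.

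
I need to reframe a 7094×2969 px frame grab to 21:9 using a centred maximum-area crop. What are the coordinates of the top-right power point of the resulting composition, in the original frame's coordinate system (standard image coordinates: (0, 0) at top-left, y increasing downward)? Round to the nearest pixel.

(4702, 990)

7094/2969 > 21/9, so the 21:9 crop keeps the full height 2969 and trims width to 2969 × 21/9 = 6927.67 px.
Left offset = (7094 − 6927.67)/2 = 83.17 px; top offset = 0.
Top-right is two-thirds across and one-third down within the crop:
x = 83.17 + 2 × 6927.67/3 ≈ 4702; y = 0.00 + 1 × 2969.00/3 ≈ 990.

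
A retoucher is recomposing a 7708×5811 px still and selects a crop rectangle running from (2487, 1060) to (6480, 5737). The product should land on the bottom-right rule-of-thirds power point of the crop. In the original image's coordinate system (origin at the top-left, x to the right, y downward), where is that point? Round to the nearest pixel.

x = 5149 px, y = 4178 px

Crop width = 6480 − 2487 = 3993 px; one third is 1331.00 px.
Crop height = 5737 − 1060 = 4677 px; one third is 1559.00 px.
The bottom-right point is two-thirds across and two-thirds down within the crop:
x = 2487 + 2 × 1331.00 ≈ 5149; y = 1060 + 2 × 1559.00 ≈ 4178.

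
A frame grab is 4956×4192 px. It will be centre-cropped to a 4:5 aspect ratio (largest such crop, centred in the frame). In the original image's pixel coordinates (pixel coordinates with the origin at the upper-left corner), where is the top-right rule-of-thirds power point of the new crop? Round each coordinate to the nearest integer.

4956/4192 > 4/5, so the 4:5 crop keeps the full height 4192 and trims width to 4192 × 4/5 = 3353.60 px.
Left offset = (4956 − 3353.60)/2 = 801.20 px; top offset = 0.
Top-right is two-thirds across and one-third down within the crop:
x = 801.20 + 2 × 3353.60/3 ≈ 3037; y = 0.00 + 1 × 4192.00/3 ≈ 1397.

(3037, 1397)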